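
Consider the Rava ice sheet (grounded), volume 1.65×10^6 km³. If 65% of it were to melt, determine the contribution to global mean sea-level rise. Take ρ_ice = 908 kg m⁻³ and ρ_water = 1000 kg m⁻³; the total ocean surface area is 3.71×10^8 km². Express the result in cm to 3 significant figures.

Rava: 0.65 × 1.65×10^6 km³ × (908/1000) = 9.738×10^5 km³ of water.
Spread over 3.71×10^14 m² of ocean, Δh = 9.738×10^14 / 3.71×10^14 = 2.62 m = 262 cm.

≈ 262 cm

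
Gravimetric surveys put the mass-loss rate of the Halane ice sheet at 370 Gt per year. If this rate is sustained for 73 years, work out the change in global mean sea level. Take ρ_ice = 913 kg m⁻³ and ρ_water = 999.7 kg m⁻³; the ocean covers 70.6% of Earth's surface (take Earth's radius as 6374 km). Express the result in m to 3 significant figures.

≈ 0.0750 m

Total mass lost = 370 Gt/yr × 73 yr = 2.701×10^4 Gt = 2.701×10^16 kg.
ρ_w = 999.7 kg m⁻³, so water volume = 2.701×10^16 / 999.7 = 2.702×10^13 m³.
Δh = 2.702×10^13 / 3.60×10^14 = 0.0750 m.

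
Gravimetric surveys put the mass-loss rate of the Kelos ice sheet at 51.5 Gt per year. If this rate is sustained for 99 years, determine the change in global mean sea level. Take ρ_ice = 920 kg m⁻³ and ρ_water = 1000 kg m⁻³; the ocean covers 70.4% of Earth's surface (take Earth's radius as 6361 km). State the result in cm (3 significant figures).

≈ 1.42 cm

Total mass lost = 51.5 Gt/yr × 99 yr = 5098 Gt = 5.098×10^15 kg.
ρ_w = 1000 kg m⁻³, so water volume = 5.098×10^15 / 1000 = 5.098×10^12 m³.
Δh = 5.098×10^12 / 3.58×10^14 = 0.0142 m = 1.42 cm.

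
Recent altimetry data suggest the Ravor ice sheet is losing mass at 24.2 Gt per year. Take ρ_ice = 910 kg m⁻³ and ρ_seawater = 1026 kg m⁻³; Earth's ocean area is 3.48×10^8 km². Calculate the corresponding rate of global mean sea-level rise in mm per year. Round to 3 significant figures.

≈ 0.0678 mm/yr

ρ_w = 1026 kg m⁻³. Annual water volume added = 24.2 Gt / ρ_w = 2.420×10^13 kg / 1026 kg m⁻³ = 2.359×10^10 m³.
Δh per year = 2.359×10^10 / 3.48×10^14 = 6.78×10^-5 m = 0.0678 mm.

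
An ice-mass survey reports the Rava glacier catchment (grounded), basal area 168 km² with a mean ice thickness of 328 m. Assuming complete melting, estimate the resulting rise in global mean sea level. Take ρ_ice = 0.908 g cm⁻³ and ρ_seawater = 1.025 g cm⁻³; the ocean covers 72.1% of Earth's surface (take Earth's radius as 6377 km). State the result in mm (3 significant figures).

≈ 0.132 mm

Rava: ice volume = 168 km² × 328 m = 55.10 km³; 55.10 × (908/1025) = 48.81 km³ of water.
Spread over 3.68×10^14 m² of ocean, Δh = 4.881×10^10 / 3.68×10^14 = 1.32×10^-4 m = 0.132 mm.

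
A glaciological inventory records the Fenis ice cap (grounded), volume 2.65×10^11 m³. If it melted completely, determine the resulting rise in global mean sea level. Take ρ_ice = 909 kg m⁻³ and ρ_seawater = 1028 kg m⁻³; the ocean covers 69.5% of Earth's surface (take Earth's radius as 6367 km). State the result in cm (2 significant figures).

Fenis: 2.65×10^11 m³ × (909/1028) = 2.343×10^11 m³ of water.
Spread over 3.54×10^14 m² of ocean, Δh = 2.343×10^11 / 3.54×10^14 = 6.62×10^-4 m = 0.066 cm.

≈ 0.066 cm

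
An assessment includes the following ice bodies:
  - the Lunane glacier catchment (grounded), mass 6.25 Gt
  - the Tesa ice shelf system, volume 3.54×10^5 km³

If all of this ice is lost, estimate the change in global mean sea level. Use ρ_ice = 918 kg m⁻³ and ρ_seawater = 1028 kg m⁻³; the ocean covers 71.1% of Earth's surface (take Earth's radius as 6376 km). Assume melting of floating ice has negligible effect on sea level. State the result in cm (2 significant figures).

≈ 1.7×10^-3 cm

Lunane: 6.25 Gt = 6.250×10^12 kg; dividing by ρ_w = 1028 kg m⁻³ gives 6.080×10^9 m³ of water.
The Tesa ice shelf system is floating and already displaces its own weight of water, so its melt adds essentially nothing to sea level.
Total added water ≈ 6.080×10^9 m³ over 3.63×10^14 m² → Δh = 1.67×10^-5 m = 1.7×10^-3 cm.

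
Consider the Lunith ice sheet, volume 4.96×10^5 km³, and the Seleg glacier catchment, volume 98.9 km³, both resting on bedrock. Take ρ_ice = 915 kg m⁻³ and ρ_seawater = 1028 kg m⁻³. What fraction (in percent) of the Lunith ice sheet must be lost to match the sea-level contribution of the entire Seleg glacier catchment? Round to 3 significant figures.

Equal sea-level rise means equal mass of meltwater, i.e. equal mass of ice lost.
Ice mass of Seleg: 9.049×10^13 kg; ice mass of Lunith: 4.538×10^17 kg.
Fraction required = 9.049×10^13 / 4.538×10^17 = 1.99×10^-4 → 0.0199 %.

≈ 0.0199 %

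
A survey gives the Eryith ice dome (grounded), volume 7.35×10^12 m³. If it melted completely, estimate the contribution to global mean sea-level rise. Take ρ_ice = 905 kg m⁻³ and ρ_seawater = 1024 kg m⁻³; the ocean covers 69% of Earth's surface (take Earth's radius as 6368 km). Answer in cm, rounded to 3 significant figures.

≈ 1.85 cm

Eryith: 7.35×10^12 m³ × (905/1024) = 6.496×10^12 m³ of water.
Spread over 3.52×10^14 m² of ocean, Δh = 6.496×10^12 / 3.52×10^14 = 0.0185 m = 1.85 cm.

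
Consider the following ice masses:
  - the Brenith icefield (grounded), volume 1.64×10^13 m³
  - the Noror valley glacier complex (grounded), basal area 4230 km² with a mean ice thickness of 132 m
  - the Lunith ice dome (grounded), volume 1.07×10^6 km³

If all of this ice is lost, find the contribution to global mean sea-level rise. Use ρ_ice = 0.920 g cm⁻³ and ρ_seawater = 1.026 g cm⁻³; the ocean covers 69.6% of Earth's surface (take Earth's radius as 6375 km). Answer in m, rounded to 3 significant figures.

≈ 2.74 m

Brenith: 1.64×10^13 m³ × (920/1026) = 1.471×10^13 m³ of water.
Noror: ice volume = 4230 km² × 132 m = 558.4 km³; 558.4 × (920/1026) = 500.7 km³ of water.
Lunith: 1.07×10^6 km³ × (920/1026) = 9.595×10^5 km³ of water.
Total added water ≈ 9.747×10^14 m³ over 3.55×10^14 m² → Δh = 2.74 m.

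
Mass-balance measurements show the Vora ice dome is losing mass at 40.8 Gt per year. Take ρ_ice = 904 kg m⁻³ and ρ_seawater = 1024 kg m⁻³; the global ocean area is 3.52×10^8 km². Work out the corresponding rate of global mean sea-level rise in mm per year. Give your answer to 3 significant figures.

≈ 0.113 mm/yr

ρ_w = 1024 kg m⁻³. Annual water volume added = 40.8 Gt / ρ_w = 4.080×10^13 kg / 1024 kg m⁻³ = 3.984×10^10 m³.
Δh per year = 3.984×10^10 / 3.52×10^14 = 1.13×10^-4 m = 0.113 mm.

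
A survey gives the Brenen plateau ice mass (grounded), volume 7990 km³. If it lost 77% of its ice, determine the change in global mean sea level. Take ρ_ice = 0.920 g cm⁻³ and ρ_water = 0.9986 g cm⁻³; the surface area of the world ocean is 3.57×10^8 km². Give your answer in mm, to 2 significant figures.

Brenen: 0.77 × 7990 km³ × (920/998.6) = 5668 km³ of water.
Spread over 3.57×10^14 m² of ocean, Δh = 5.668×10^12 / 3.57×10^14 = 0.0159 m = 16 mm.

≈ 16 mm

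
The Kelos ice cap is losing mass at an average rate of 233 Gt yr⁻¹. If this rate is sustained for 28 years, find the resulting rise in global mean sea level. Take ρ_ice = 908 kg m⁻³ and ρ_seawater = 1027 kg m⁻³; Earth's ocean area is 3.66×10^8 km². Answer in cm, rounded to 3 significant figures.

≈ 1.74 cm

Total mass lost = 233 Gt/yr × 28 yr = 6524 Gt = 6.524×10^15 kg.
ρ_w = 1027 kg m⁻³, so water volume = 6.524×10^15 / 1027 = 6.352×10^12 m³.
Δh = 6.352×10^12 / 3.66×10^14 = 0.0174 m = 1.74 cm.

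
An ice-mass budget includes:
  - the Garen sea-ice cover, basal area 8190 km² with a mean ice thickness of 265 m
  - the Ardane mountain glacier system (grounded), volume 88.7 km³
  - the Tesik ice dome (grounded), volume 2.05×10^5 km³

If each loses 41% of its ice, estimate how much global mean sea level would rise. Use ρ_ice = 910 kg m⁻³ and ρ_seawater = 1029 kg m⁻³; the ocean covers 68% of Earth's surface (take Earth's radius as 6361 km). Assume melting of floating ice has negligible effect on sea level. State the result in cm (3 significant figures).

≈ 21.5 cm

The Garen sea-ice cover is floating and already displaces its own weight of water, so its melt adds essentially nothing to sea level.
Ardane: 0.41 × 88.7 km³ × (910/1029) = 32.16 km³ of water.
Tesik: 0.41 × 2.05×10^5 km³ × (910/1029) = 7.433×10^4 km³ of water.
Total added water ≈ 7.436×10^13 m³ over 3.46×10^14 m² → Δh = 0.215 m = 21.5 cm.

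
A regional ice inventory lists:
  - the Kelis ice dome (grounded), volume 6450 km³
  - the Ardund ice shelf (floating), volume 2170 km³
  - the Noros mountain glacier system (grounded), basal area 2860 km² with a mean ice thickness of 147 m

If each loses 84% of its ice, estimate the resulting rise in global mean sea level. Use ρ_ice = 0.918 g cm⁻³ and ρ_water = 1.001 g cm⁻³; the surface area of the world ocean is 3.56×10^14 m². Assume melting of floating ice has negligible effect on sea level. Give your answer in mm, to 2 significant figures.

Kelis: 0.84 × 6450 km³ × (918/1001) = 4969 km³ of water.
The Ardund ice shelf is floating and already displaces its own weight of water, so its melt adds essentially nothing to sea level.
Noros: ice volume = 2860 km² × 147 m = 420.4 km³; 0.84 × 420.4 × (918/1001) = 323.9 km³ of water.
Total added water ≈ 5.293×10^12 m³ over 3.56×10^14 m² → Δh = 0.0149 m = 15 mm.

≈ 15 mm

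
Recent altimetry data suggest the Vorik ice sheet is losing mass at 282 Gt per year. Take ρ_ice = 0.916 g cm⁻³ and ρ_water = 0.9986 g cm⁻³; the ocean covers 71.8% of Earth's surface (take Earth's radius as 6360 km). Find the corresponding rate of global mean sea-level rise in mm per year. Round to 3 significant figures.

ρ_w = 0.9986 g cm⁻³ = 998.6 kg m⁻³. Annual water volume added = 282 Gt / ρ_w = 2.820×10^14 kg / 998.6 kg m⁻³ = 2.824×10^11 m³.
Δh per year = 2.824×10^11 / 3.65×10^14 = 7.74×10^-4 m = 0.774 mm.

≈ 0.774 mm/yr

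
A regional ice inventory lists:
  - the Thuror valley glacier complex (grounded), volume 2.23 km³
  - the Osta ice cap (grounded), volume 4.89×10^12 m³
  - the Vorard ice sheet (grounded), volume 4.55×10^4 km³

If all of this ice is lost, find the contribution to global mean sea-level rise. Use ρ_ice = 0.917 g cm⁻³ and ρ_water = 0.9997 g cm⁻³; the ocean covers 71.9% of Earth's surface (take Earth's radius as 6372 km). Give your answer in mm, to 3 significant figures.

Thuror: 2.23 km³ × (917/999.7) = 2.046 km³ of water.
Osta: 4.89×10^12 m³ × (917/999.7) = 4.485×10^12 m³ of water.
Vorard: 4.55×10^4 km³ × (917/999.7) = 4.174×10^4 km³ of water.
Total added water ≈ 4.622×10^13 m³ over 3.67×10^14 m² → Δh = 0.126 m = 126 mm.

≈ 126 mm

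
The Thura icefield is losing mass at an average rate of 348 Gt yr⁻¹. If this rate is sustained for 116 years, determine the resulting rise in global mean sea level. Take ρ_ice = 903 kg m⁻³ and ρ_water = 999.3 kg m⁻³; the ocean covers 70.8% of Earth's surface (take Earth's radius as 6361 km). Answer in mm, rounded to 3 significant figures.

Total mass lost = 348 Gt/yr × 116 yr = 4.037×10^4 Gt = 4.037×10^16 kg.
ρ_w = 999.3 kg m⁻³, so water volume = 4.037×10^16 / 999.3 = 4.040×10^13 m³.
Δh = 4.040×10^13 / 3.60×10^14 = 0.112 m = 112 mm.

≈ 112 mm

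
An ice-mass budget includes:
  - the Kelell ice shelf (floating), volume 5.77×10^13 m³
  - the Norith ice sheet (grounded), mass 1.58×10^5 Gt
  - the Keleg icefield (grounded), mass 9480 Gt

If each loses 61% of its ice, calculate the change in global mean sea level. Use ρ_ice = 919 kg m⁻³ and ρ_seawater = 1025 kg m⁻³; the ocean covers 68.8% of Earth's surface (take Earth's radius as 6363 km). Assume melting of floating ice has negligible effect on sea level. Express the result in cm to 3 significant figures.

The Kelell ice shelf is floating and already displaces its own weight of water, so its melt adds essentially nothing to sea level.
Norith: 0.61 × 1.58×10^5 Gt = 9.638×10^16 kg; dividing by ρ_w = 1025 kg m⁻³ gives 9.403×10^13 m³ of water.
Keleg: 0.61 × 9480 Gt = 5.783×10^15 kg; dividing by ρ_w = 1025 kg m⁻³ gives 5.642×10^12 m³ of water.
Total added water ≈ 9.967×10^13 m³ over 3.50×10^14 m² → Δh = 0.285 m = 28.5 cm.

≈ 28.5 cm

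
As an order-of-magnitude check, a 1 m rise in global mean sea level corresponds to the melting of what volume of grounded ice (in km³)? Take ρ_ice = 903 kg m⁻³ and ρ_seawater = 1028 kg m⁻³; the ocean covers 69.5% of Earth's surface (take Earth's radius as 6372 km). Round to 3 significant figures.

Required water volume = Δh × A = 1 m × 3.55×10^14 m² = 3.546×10^14 m³ = 3.546×10^5 km³.
Ice volume = water volume × ρ_w/ρ_ice = 3.546×10^5 × 1028/903 = 4.04×10^5 km³.

≈ 4.04×10^5 km³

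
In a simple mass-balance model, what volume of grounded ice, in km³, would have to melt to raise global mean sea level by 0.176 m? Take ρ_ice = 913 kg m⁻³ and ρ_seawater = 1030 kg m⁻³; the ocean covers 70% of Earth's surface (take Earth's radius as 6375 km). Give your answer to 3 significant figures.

Required water volume = Δh × A = 0.176 m × 3.57×10^14 m² = 6.292×10^13 m³ = 6.292×10^4 km³.
Ice volume = water volume × ρ_w/ρ_ice = 6.292×10^4 × 1030/913 = 7.10×10^4 km³.

≈ 7.10×10^4 km³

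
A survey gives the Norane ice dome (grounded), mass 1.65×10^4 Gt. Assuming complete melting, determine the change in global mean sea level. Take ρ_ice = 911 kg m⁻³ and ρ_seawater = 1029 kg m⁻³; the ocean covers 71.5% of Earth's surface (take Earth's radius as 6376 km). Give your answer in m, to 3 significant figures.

≈ 0.0439 m

Norane: 1.65×10^4 Gt = 1.650×10^16 kg; dividing by ρ_w = 1029 kg m⁻³ gives 1.603×10^13 m³ of water.
Spread over 3.65×10^14 m² of ocean, Δh = 1.603×10^13 / 3.65×10^14 = 0.0439 m.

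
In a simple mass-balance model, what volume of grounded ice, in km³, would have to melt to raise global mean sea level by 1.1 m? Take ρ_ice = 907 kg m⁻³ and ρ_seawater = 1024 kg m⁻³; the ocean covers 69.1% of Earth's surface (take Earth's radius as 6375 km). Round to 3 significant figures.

≈ 4.38×10^5 km³

Required water volume = Δh × A = 1.1 m × 3.53×10^14 m² = 3.882×10^14 m³ = 3.882×10^5 km³.
Ice volume = water volume × ρ_w/ρ_ice = 3.882×10^5 × 1024/907 = 4.38×10^5 km³.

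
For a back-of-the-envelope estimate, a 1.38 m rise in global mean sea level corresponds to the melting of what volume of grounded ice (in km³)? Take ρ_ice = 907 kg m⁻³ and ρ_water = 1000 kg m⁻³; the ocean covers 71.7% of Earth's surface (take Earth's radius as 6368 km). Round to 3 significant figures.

Required water volume = Δh × A = 1.38 m × 3.65×10^14 m² = 5.042×10^14 m³ = 5.042×10^5 km³.
Ice volume = water volume × ρ_w/ρ_ice = 5.042×10^5 × 1000/907 = 5.56×10^5 km³.

≈ 5.56×10^5 km³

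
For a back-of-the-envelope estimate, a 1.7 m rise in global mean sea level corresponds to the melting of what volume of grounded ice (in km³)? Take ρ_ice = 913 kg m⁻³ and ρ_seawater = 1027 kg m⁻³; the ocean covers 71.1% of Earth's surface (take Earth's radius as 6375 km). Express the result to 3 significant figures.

Required water volume = Δh × A = 1.7 m × 3.63×10^14 m² = 6.173×10^14 m³ = 6.173×10^5 km³.
Ice volume = water volume × ρ_w/ρ_ice = 6.173×10^5 × 1027/913 = 6.94×10^5 km³.

≈ 6.94×10^5 km³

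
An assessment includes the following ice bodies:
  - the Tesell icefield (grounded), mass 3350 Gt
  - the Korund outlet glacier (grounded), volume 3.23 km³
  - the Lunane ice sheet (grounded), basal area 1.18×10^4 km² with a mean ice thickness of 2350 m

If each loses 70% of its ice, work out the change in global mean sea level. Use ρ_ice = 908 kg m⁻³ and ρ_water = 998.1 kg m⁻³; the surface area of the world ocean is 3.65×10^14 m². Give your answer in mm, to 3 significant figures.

≈ 54.8 mm

Tesell: 0.7 × 3350 Gt = 2.345×10^15 kg; dividing by ρ_w = 998.1 kg m⁻³ gives 2.349×10^12 m³ of water.
Korund: 0.7 × 3.23 km³ × (908/998.1) = 2.057 km³ of water.
Lunane: ice volume = 1.18×10^4 km² × 2350 m = 2.773×10^4 km³; 0.7 × 2.773×10^4 × (908/998.1) = 1.766×10^4 km³ of water.
Total added water ≈ 2.001×10^13 m³ over 3.65×10^14 m² → Δh = 0.0548 m = 54.8 mm.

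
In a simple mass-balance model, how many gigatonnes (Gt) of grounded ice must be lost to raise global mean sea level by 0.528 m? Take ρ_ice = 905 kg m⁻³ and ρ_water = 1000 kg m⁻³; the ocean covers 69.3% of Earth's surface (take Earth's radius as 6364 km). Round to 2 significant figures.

≈ 1.9×10^5 Gt

Required water volume = Δh × A = 0.528 m × 3.53×10^14 m² = 1.862×10^14 m³.
ρ_w = 1000 kg m⁻³, so the mass of water = 1.862×10^14 m³ × 1000 kg m⁻³ = 1.862×10^17 kg = 1.9×10^5 Gt (and the same mass of ice, by conservation).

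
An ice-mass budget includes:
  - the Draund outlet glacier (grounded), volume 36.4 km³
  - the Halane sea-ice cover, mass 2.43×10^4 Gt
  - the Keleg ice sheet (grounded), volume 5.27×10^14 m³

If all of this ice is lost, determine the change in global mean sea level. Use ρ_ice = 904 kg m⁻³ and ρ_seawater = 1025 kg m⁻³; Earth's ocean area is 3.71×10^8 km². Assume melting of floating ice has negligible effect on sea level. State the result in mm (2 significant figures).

Draund: 36.4 km³ × (904/1025) = 32.10 km³ of water.
The Halane sea-ice cover is floating and already displaces its own weight of water, so its melt adds essentially nothing to sea level.
Keleg: 5.27×10^14 m³ × (904/1025) = 4.648×10^14 m³ of water.
Total added water ≈ 4.648×10^14 m³ over 3.71×10^14 m² → Δh = 1.25 m = 1300 mm.

≈ 1300 mm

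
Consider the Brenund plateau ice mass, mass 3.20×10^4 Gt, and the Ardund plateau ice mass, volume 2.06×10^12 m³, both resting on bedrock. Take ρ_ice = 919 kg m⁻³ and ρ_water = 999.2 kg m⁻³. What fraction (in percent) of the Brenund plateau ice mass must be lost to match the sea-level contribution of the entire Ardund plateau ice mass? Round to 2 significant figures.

≈ 5.9 %

Equal sea-level rise means equal mass of meltwater, i.e. equal mass of ice lost.
Ice mass of Ardund: 1.893×10^15 kg; ice mass of Brenund: 3.200×10^16 kg.
Fraction required = 1.893×10^15 / 3.200×10^16 = 0.0592 → 5.9 %.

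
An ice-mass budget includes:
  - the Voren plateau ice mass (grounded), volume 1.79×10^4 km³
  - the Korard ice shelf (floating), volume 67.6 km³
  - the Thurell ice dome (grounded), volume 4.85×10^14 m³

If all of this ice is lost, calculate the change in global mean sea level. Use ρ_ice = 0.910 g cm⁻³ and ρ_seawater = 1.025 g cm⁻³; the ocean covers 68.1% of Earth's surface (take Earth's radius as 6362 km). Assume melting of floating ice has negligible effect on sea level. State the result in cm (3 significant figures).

Voren: 1.79×10^4 km³ × (910/1025) = 1.589×10^4 km³ of water.
The Korard ice shelf is floating and already displaces its own weight of water, so its melt adds essentially nothing to sea level.
Thurell: 4.85×10^14 m³ × (910/1025) = 4.306×10^14 m³ of water.
Total added water ≈ 4.465×10^14 m³ over 3.46×10^14 m² → Δh = 1.29 m = 129 cm.

≈ 129 cm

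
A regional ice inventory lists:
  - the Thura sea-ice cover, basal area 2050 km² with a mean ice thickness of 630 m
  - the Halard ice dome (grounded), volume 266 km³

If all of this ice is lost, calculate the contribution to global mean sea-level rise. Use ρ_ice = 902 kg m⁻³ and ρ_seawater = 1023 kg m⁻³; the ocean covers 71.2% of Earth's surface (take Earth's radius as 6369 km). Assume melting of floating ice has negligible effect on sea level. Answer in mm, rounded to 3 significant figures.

≈ 0.646 mm

The Thura sea-ice cover is floating and already displaces its own weight of water, so its melt adds essentially nothing to sea level.
Halard: 266 km³ × (902/1023) = 234.5 km³ of water.
Total added water ≈ 2.345×10^11 m³ over 3.63×10^14 m² → Δh = 6.46×10^-4 m = 0.646 mm.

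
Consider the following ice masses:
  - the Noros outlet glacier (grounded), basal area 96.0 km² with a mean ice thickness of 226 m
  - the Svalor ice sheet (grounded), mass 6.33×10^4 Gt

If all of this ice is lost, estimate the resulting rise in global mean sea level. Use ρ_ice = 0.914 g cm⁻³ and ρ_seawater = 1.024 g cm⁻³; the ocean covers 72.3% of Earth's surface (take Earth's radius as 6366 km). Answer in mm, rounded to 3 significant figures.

≈ 168 mm

Noros: ice volume = 96.0 km² × 226 m = 21.70 km³; 21.70 × (914/1024) = 19.37 km³ of water.
Svalor: 6.33×10^4 Gt = 6.330×10^16 kg; dividing by ρ_w = 1.024 g cm⁻³ = 1024 kg m⁻³ gives 6.182×10^13 m³ of water.
Total added water ≈ 6.184×10^13 m³ over 3.68×10^14 m² → Δh = 0.168 m = 168 mm.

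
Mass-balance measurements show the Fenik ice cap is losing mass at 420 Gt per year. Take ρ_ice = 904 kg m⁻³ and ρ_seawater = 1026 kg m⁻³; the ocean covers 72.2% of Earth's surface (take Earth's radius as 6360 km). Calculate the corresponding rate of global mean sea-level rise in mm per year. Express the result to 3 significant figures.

≈ 1.12 mm/yr

ρ_w = 1026 kg m⁻³. Annual water volume added = 420 Gt / ρ_w = 4.200×10^14 kg / 1026 kg m⁻³ = 4.094×10^11 m³.
Δh per year = 4.094×10^11 / 3.67×10^14 = 1.12×10^-3 m = 1.12 mm.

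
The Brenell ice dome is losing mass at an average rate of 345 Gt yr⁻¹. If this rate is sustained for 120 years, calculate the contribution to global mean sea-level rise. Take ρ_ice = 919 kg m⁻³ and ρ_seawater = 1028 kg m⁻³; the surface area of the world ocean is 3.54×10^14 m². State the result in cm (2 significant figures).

≈ 11 cm

Total mass lost = 345 Gt/yr × 120 yr = 4.140×10^4 Gt = 4.140×10^16 kg.
ρ_w = 1028 kg m⁻³, so water volume = 4.140×10^16 / 1028 = 4.027×10^13 m³.
Δh = 4.027×10^13 / 3.54×10^14 = 0.114 m = 11 cm.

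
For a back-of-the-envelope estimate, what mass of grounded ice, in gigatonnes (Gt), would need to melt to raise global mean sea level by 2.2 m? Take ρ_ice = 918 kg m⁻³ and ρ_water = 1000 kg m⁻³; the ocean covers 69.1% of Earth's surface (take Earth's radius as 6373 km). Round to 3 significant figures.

≈ 7.76×10^5 Gt

Required water volume = Δh × A = 2.2 m × 3.53×10^14 m² = 7.759×10^14 m³.
ρ_w = 1000 kg m⁻³, so the mass of water = 7.759×10^14 m³ × 1000 kg m⁻³ = 7.759×10^17 kg = 7.76×10^5 Gt (and the same mass of ice, by conservation).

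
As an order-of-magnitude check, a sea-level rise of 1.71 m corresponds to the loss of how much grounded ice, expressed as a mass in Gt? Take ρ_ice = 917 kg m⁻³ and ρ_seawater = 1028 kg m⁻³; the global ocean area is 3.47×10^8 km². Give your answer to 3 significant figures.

Required water volume = Δh × A = 1.71 m × 3.47×10^14 m² = 5.934×10^14 m³.
ρ_w = 1028 kg m⁻³, so the mass of water = 5.934×10^14 m³ × 1028 kg m⁻³ = 6.100×10^17 kg = 6.10×10^5 Gt (and the same mass of ice, by conservation).

≈ 6.10×10^5 Gt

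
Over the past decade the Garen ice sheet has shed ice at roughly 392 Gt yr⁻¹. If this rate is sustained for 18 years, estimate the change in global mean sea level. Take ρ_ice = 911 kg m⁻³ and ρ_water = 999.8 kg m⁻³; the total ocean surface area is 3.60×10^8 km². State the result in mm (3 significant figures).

≈ 19.6 mm

Total mass lost = 392 Gt/yr × 18 yr = 7056 Gt = 7.056×10^15 kg.
ρ_w = 999.8 kg m⁻³, so water volume = 7.056×10^15 / 999.8 = 7.057×10^12 m³.
Δh = 7.057×10^12 / 3.60×10^14 = 0.0196 m = 19.6 mm.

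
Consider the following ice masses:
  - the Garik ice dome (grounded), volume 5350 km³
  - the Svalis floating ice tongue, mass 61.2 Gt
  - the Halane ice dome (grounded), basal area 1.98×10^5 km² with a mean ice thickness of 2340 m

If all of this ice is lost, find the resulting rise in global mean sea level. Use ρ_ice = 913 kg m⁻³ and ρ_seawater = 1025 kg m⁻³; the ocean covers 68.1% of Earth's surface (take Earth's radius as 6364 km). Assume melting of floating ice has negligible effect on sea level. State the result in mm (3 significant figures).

Garik: 5350 km³ × (913/1025) = 4765 km³ of water.
The Svalis floating ice tongue is floating and already displaces its own weight of water, so its melt adds essentially nothing to sea level.
Halane: ice volume = 1.98×10^5 km² × 2340 m = 4.633×10^5 km³; 4.633×10^5 × (913/1025) = 4.127×10^5 km³ of water.
Total added water ≈ 4.175×10^14 m³ over 3.47×10^14 m² → Δh = 1.20 m = 1200 mm.

≈ 1200 mm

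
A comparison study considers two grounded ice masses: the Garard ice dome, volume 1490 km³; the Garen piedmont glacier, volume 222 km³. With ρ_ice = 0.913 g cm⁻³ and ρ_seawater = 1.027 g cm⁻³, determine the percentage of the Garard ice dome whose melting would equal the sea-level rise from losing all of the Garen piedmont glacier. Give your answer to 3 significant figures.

≈ 14.9 %

Equal sea-level rise means equal mass of meltwater, i.e. equal mass of ice lost.
Ice mass of Garen: 2.027×10^14 kg; ice mass of Garard: 1.360×10^15 kg.
Fraction required = 2.027×10^14 / 1.360×10^15 = 0.149 → 14.9 %.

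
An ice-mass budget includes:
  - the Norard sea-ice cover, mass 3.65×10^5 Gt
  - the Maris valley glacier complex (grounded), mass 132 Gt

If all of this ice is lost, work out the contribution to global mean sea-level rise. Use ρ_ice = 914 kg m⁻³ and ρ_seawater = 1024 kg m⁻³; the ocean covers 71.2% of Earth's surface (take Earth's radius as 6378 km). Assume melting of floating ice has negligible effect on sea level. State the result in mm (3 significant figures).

The Norard sea-ice cover is floating and already displaces its own weight of water, so its melt adds essentially nothing to sea level.
Maris: 132 Gt = 1.320×10^14 kg; dividing by ρ_w = 1024 kg m⁻³ gives 1.289×10^11 m³ of water.
Total added water ≈ 1.289×10^11 m³ over 3.64×10^14 m² → Δh = 3.54×10^-4 m = 0.354 mm.

≈ 0.354 mm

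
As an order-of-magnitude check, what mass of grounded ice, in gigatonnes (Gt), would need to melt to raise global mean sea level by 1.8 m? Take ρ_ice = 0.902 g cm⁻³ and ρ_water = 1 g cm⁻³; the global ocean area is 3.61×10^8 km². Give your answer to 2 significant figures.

Required water volume = Δh × A = 1.8 m × 3.61×10^14 m² = 6.498×10^14 m³.
ρ_w = 1 g cm⁻³ = 1000 kg m⁻³, so the mass of water = 6.498×10^14 m³ × 1000 kg m⁻³ = 6.498×10^17 kg = 6.5×10^5 Gt (and the same mass of ice, by conservation).

≈ 6.5×10^5 Gt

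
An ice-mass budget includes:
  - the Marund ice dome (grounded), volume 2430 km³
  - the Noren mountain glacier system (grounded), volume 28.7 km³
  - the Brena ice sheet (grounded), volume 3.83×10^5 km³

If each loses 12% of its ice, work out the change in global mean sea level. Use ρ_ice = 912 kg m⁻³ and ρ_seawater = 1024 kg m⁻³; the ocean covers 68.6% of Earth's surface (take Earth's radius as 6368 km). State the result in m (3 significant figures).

Marund: 0.12 × 2430 km³ × (912/1024) = 259.7 km³ of water.
Noren: 0.12 × 28.7 km³ × (912/1024) = 3.067 km³ of water.
Brena: 0.12 × 3.83×10^5 km³ × (912/1024) = 4.093×10^4 km³ of water.
Total added water ≈ 4.120×10^13 m³ over 3.50×10^14 m² → Δh = 0.118 m.

≈ 0.118 m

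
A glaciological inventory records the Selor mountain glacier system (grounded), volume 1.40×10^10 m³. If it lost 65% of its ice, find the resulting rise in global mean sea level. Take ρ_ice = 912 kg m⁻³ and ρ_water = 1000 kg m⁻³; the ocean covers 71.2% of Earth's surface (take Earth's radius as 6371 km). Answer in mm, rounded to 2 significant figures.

Selor: 0.65 × 1.40×10^10 m³ × (912/1000) = 8.299×10^9 m³ of water.
Spread over 3.63×10^14 m² of ocean, Δh = 8.299×10^9 / 3.63×10^14 = 2.29×10^-5 m = 0.023 mm.

≈ 0.023 mm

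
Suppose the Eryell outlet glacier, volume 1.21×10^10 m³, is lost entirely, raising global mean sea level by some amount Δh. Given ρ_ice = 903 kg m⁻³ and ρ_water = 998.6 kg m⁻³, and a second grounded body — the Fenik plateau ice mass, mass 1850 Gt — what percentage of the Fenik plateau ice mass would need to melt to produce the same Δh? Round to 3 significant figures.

Equal sea-level rise means equal mass of meltwater, i.e. equal mass of ice lost.
Ice mass of Eryell: 1.093×10^13 kg; ice mass of Fenik: 1.850×10^15 kg.
Fraction required = 1.093×10^13 / 1.850×10^15 = 5.91×10^-3 → 0.591 %.

≈ 0.591 %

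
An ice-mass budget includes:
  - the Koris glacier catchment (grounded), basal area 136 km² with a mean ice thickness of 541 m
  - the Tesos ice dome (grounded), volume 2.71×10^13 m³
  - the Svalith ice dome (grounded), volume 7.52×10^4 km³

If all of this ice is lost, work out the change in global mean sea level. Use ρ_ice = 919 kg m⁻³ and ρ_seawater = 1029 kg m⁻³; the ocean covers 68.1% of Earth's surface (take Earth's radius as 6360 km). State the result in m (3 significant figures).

Koris: ice volume = 136 km² × 541 m = 73.58 km³; 73.58 × (919/1029) = 65.71 km³ of water.
Tesos: 2.71×10^13 m³ × (919/1029) = 2.420×10^13 m³ of water.
Svalith: 7.52×10^4 km³ × (919/1029) = 6.716×10^4 km³ of water.
Total added water ≈ 9.143×10^13 m³ over 3.46×10^14 m² → Δh = 0.264 m.

≈ 0.264 m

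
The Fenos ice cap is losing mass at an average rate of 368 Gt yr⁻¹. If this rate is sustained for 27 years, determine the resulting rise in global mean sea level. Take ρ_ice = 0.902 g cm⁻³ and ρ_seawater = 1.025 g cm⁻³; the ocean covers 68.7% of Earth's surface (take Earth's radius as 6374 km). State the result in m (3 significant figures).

≈ 0.0276 m

Total mass lost = 368 Gt/yr × 27 yr = 9936 Gt = 9.936×10^15 kg.
ρ_w = 1.025 g cm⁻³ = 1025 kg m⁻³, so water volume = 9.936×10^15 / 1025 = 9.694×10^12 m³.
Δh = 9.694×10^12 / 3.51×10^14 = 0.0276 m.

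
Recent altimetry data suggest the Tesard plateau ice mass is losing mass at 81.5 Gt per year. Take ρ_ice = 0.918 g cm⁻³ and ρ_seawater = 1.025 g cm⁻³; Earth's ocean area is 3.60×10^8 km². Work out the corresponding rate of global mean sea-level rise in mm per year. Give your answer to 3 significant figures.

≈ 0.221 mm/yr

ρ_w = 1.025 g cm⁻³ = 1025 kg m⁻³. Annual water volume added = 81.5 Gt / ρ_w = 8.150×10^13 kg / 1025 kg m⁻³ = 7.951×10^10 m³.
Δh per year = 7.951×10^10 / 3.60×10^14 = 2.21×10^-4 m = 0.221 mm.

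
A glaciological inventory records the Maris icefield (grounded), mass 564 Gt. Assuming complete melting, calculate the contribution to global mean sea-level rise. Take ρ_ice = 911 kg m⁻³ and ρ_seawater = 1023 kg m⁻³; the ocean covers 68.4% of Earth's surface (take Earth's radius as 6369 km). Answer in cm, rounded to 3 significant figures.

Maris: 564 Gt = 5.640×10^14 kg; dividing by ρ_w = 1023 kg m⁻³ gives 5.513×10^11 m³ of water.
Spread over 3.49×10^14 m² of ocean, Δh = 5.513×10^11 / 3.49×10^14 = 1.58×10^-3 m = 0.158 cm.

≈ 0.158 cm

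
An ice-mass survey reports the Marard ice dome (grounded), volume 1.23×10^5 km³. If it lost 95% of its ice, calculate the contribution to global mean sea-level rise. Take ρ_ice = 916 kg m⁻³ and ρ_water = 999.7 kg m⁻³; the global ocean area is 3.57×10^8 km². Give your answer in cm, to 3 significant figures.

Marard: 0.95 × 1.23×10^5 km³ × (916/999.7) = 1.071×10^5 km³ of water.
Spread over 3.57×10^14 m² of ocean, Δh = 1.071×10^14 / 3.57×10^14 = 0.300 m = 30.0 cm.

≈ 30.0 cm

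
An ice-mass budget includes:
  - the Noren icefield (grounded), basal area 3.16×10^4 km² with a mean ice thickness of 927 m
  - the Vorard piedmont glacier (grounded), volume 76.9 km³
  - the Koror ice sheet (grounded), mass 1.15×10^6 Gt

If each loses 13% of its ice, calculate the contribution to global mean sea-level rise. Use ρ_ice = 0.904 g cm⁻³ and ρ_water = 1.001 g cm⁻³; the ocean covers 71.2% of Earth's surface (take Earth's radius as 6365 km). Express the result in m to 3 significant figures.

≈ 0.422 m

Noren: ice volume = 3.16×10^4 km² × 927 m = 2.929×10^4 km³; 0.13 × 2.929×10^4 × (904/1001) = 3439 km³ of water.
Vorard: 0.13 × 76.9 km³ × (904/1001) = 9.028 km³ of water.
Koror: 0.13 × 1.15×10^6 Gt = 1.495×10^17 kg; dividing by ρ_w = 1.001 g cm⁻³ = 1001 kg m⁻³ gives 1.494×10^14 m³ of water.
Total added water ≈ 1.528×10^14 m³ over 3.62×10^14 m² → Δh = 0.422 m.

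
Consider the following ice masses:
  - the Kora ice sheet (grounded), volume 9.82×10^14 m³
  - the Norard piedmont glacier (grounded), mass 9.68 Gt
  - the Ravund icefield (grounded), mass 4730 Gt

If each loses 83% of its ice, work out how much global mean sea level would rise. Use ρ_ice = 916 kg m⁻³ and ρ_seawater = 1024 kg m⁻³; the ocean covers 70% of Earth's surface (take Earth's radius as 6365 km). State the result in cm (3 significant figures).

Kora: 0.83 × 9.82×10^14 m³ × (916/1024) = 7.291×10^14 m³ of water.
Norard: 0.83 × 9.68 Gt = 8.034×10^12 kg; dividing by ρ_w = 1024 kg m⁻³ gives 7.846×10^9 m³ of water.
Ravund: 0.83 × 4730 Gt = 3.926×10^15 kg; dividing by ρ_w = 1024 kg m⁻³ gives 3.834×10^12 m³ of water.
Total added water ≈ 7.329×10^14 m³ over 3.56×10^14 m² → Δh = 2.06 m = 206 cm.

≈ 206 cm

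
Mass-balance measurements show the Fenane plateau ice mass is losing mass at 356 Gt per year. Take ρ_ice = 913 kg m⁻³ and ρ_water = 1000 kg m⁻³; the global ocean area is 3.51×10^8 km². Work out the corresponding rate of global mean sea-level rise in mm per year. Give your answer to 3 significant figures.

≈ 1.01 mm/yr

ρ_w = 1000 kg m⁻³. Annual water volume added = 356 Gt / ρ_w = 3.560×10^14 kg / 1000 kg m⁻³ = 3.560×10^11 m³.
Δh per year = 3.560×10^11 / 3.51×10^14 = 1.01×10^-3 m = 1.01 mm.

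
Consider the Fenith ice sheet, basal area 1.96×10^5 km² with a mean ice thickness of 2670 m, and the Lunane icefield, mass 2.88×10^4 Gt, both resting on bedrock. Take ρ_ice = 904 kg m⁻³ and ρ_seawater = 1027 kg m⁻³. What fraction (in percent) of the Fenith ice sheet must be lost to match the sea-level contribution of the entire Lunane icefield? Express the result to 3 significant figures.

Equal sea-level rise means equal mass of meltwater, i.e. equal mass of ice lost.
Ice mass of Lunane: 2.880×10^16 kg; ice mass of Fenith: 4.731×10^17 kg.
Fraction required = 2.880×10^16 / 4.731×10^17 = 0.0609 → 6.09 %.

≈ 6.09 %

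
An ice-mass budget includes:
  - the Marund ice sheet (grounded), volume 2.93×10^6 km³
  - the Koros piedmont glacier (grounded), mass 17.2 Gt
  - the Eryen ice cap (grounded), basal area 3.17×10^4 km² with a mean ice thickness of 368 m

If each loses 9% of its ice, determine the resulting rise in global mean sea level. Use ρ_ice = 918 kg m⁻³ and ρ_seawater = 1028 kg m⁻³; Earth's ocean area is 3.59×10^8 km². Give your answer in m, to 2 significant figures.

≈ 0.66 m

Marund: 0.09 × 2.93×10^6 km³ × (918/1028) = 2.355×10^5 km³ of water.
Koros: 0.09 × 17.2 Gt = 1.548×10^12 kg; dividing by ρ_w = 1028 kg m⁻³ gives 1.506×10^9 m³ of water.
Eryen: ice volume = 3.17×10^4 km² × 368 m = 1.167×10^4 km³; 0.09 × 1.167×10^4 × (918/1028) = 937.6 km³ of water.
Total added water ≈ 2.364×10^14 m³ over 3.59×10^14 m² → Δh = 0.659 m.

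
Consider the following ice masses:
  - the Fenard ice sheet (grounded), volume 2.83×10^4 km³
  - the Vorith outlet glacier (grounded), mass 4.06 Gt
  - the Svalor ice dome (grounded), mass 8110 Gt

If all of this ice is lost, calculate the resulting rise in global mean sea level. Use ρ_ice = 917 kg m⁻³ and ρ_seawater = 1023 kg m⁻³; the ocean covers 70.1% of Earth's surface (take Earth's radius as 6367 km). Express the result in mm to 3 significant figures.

Fenard: 2.83×10^4 km³ × (917/1023) = 2.537×10^4 km³ of water.
Vorith: 4.06 Gt = 4.060×10^12 kg; dividing by ρ_w = 1023 kg m⁻³ gives 3.969×10^9 m³ of water.
Svalor: 8110 Gt = 8.110×10^15 kg; dividing by ρ_w = 1023 kg m⁻³ gives 7.928×10^12 m³ of water.
Total added water ≈ 3.330×10^13 m³ over 3.57×10^14 m² → Δh = 0.0932 m = 93.2 mm.

≈ 93.2 mm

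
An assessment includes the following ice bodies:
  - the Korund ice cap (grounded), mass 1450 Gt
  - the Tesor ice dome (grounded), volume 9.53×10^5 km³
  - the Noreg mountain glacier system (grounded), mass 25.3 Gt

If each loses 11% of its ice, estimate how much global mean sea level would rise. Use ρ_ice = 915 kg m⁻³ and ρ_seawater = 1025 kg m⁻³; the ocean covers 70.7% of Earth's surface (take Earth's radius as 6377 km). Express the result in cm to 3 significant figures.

≈ 25.9 cm

Korund: 0.11 × 1450 Gt = 1.595×10^14 kg; dividing by ρ_w = 1025 kg m⁻³ gives 1.556×10^11 m³ of water.
Tesor: 0.11 × 9.53×10^5 km³ × (915/1025) = 9.358×10^4 km³ of water.
Noreg: 0.11 × 25.3 Gt = 2.783×10^12 kg; dividing by ρ_w = 1025 kg m⁻³ gives 2.715×10^9 m³ of water.
Total added water ≈ 9.374×10^13 m³ over 3.61×10^14 m² → Δh = 0.259 m = 25.9 cm.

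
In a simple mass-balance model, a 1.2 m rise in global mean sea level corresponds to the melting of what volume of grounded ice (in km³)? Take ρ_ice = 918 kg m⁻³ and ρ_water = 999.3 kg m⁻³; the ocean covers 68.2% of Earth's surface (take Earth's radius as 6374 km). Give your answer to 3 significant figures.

≈ 4.55×10^5 km³

Required water volume = Δh × A = 1.2 m × 3.48×10^14 m² = 4.178×10^14 m³ = 4.178×10^5 km³.
Ice volume = water volume × ρ_w/ρ_ice = 4.178×10^5 × 999.3/918 = 4.55×10^5 km³.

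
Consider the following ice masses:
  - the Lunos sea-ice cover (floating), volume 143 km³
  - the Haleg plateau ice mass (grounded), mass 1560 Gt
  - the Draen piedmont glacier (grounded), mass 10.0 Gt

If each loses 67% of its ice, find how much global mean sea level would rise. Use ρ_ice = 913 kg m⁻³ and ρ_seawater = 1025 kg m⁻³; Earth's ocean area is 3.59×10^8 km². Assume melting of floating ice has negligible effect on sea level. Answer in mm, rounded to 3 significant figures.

≈ 2.86 mm

The Lunos sea-ice cover is floating and already displaces its own weight of water, so its melt adds essentially nothing to sea level.
Haleg: 0.67 × 1560 Gt = 1.045×10^15 kg; dividing by ρ_w = 1025 kg m⁻³ gives 1.020×10^12 m³ of water.
Draen: 0.67 × 10.0 Gt = 6.700×10^12 kg; dividing by ρ_w = 1025 kg m⁻³ gives 6.537×10^9 m³ of water.
Total added water ≈ 1.026×10^12 m³ over 3.59×10^14 m² → Δh = 2.86×10^-3 m = 2.86 mm.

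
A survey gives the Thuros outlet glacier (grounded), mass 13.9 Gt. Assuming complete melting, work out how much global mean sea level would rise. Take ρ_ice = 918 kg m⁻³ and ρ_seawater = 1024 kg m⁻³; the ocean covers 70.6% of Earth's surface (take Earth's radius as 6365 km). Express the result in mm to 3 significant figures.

Thuros: 13.9 Gt = 1.390×10^13 kg; dividing by ρ_w = 1024 kg m⁻³ gives 1.357×10^10 m³ of water.
Spread over 3.59×10^14 m² of ocean, Δh = 1.357×10^10 / 3.59×10^14 = 3.78×10^-5 m = 0.0378 mm.

≈ 0.0378 mm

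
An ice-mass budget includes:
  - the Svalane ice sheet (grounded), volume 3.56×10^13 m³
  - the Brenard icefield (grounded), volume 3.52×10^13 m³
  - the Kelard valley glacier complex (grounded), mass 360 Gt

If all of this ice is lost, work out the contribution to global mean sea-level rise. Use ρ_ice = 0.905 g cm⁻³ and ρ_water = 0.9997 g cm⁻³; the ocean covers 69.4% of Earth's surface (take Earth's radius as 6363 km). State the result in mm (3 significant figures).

Svalane: 3.56×10^13 m³ × (905/999.7) = 3.223×10^13 m³ of water.
Brenard: 3.52×10^13 m³ × (905/999.7) = 3.187×10^13 m³ of water.
Kelard: 360 Gt = 3.600×10^14 kg; dividing by ρ_w = 0.9997 g cm⁻³ = 999.7 kg m⁻³ gives 3.601×10^11 m³ of water.
Total added water ≈ 6.445×10^13 m³ over 3.53×10^14 m² → Δh = 0.183 m = 183 mm.

≈ 183 mm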